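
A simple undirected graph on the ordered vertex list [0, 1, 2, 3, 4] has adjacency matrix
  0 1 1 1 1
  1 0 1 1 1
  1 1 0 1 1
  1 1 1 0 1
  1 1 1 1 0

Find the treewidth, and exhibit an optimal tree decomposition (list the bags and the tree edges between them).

With just one bag of size 5, the width is 5 − 1 = 4, so tw(G) ≤ 4. For the lower bound, the 5 vertices {0, 1, 2, 3, 4} are pairwise adjacent, and any tree decomposition puts a clique entirely inside one bag — forcing width ≥ 4. Combining the bounds, tw(G) = 4.

Treewidth 4.
One optimal decomposition is:
Bags: B1 = {0, 1, 2, 3, 4}
Tree: (single bag)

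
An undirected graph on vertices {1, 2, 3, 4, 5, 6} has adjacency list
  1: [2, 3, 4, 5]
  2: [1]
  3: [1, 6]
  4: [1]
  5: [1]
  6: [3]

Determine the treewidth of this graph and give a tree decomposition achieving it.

Treewidth 1.
One such decomposition:
Bags: B1 = {1, 5}  B2 = {1, 3}  B3 = {1, 4}  B4 = {1, 2}  B5 = {3, 6}
Tree: B1–B2, B1–B3, B3–B4, B2–B5

Each bag holds 2 vertices, so the decomposition has width 1, which upper-bounds the treewidth. Any graph with an edge has treewidth ≥ 1, and G has the edge 1–5. Therefore the treewidth is 1.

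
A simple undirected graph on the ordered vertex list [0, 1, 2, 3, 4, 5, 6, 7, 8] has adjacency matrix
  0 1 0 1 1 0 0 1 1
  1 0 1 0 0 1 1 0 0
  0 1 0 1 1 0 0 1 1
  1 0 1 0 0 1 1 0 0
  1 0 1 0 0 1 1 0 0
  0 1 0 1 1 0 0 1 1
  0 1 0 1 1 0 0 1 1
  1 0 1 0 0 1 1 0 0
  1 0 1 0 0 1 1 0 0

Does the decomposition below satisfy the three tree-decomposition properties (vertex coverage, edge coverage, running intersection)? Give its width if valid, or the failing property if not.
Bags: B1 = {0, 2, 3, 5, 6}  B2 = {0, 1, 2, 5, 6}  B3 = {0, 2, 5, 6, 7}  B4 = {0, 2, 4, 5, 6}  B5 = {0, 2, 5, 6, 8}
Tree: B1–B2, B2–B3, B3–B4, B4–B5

Yes; width 4.

Vertex coverage: the bags together contain {0, 1, 2, 3, 4, 5, 6, 7, 8}, the full vertex set. Edge coverage: each edge of G has both endpoints in at least one bag. Running intersection: for every vertex, the bags containing it form a connected subtree. All three properties hold, so this is a valid tree decomposition of width max|bag| − 1 = 4, and hence tw(G) ≤ 4.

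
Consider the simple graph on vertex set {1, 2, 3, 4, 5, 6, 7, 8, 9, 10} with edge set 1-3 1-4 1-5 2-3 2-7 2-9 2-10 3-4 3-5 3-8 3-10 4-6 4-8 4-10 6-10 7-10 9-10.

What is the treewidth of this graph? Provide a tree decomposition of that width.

Treewidth 2.
One optimal decomposition is:
Bags: B1 = {3, 4, 10}  B2 = {3, 4, 8}  B3 = {1, 3, 4}  B4 = {2, 3, 10}  B5 = {2, 7, 10}  B6 = {2, 9, 10}  B7 = {1, 3, 5}  B8 = {4, 6, 10}
Tree: B1–B2, B2–B3, B1–B4, B4–B5, B5–B6, B3–B7, B1–B8

Each bag holds 3 vertices, so the decomposition has width 2, which upper-bounds the treewidth. On the other hand G contains the 3-clique {2, 9, 10}. A clique must lie in a single bag of any decomposition, so no decomposition can have width below 2. The upper and lower bounds meet at 2, so that is the treewidth.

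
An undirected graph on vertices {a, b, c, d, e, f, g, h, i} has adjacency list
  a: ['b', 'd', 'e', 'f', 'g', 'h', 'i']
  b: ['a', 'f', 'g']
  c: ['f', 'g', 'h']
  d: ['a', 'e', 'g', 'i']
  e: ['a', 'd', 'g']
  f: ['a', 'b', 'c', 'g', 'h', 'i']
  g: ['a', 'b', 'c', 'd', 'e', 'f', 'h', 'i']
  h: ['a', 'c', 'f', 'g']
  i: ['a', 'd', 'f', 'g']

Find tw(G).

A width-3 tree decomposition is:
Bags: B1 = {a, d, g, i}  B2 = {a, f, g, i}  B3 = {a, d, e, g}  B4 = {a, f, g, h}  B5 = {c, f, g, h}  B6 = {a, b, f, g}
Tree: B1–B2, B1–B3, B2–B4, B4–B5, B2–B6
Each bag holds 4 vertices, so the decomposition has width 3, which upper-bounds the treewidth. For the lower bound, the 4 vertices {c, f, g, h} are pairwise adjacent, and any tree decomposition puts a clique entirely inside one bag — forcing width ≥ 3. Combining the bounds, tw(G) = 3.

3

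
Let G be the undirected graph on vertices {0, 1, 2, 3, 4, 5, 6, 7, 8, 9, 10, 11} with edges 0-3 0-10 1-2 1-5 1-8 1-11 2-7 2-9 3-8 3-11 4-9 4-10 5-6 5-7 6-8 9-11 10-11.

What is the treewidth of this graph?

A width-3 tree decomposition is:
Bags: B1 = {5, 6, 7, 8}  B2 = {1, 5, 7, 8}  B3 = {1, 2, 7, 8}  B4 = {1, 2, 3, 8}  B5 = {1, 2, 3, 11}  B6 = {2, 3, 9, 11}  B7 = {0, 3, 9, 11}  B8 = {0, 9, 10, 11}  B9 = {0, 4, 9, 10}
Tree: B1–B2, B2–B3, B3–B4, B4–B5, B5–B6, B6–B7, B7–B8, B8–B9
Every bag has size at most 4, so the width is 4 − 1 = 3 and tw(G) ≤ 3. For the lower bound: the 4 vertex sets {5,6,7}, {8}, {1}, {2,3,9,11} are disjoint, each induces a connected subgraph, and every pair is joined by at least one edge of G. Contracting each set to a single vertex therefore yields K_{4} as a minor, and since treewidth is minor-monotone, tw(G) ≥ tw(K_{4}) = 3. Hence tw(G) = 3 exactly.

3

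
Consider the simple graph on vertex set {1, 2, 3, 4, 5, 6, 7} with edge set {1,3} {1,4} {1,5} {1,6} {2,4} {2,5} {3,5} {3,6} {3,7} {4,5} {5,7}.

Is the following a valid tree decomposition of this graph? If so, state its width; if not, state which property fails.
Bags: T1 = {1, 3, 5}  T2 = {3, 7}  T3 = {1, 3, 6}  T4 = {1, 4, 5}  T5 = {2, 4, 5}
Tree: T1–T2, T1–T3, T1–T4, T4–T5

A tree decomposition must satisfy three properties: every vertex lies in some bag; for every edge, both endpoints lie together in some bag; and for every vertex, the bags containing it form a connected subtree. Here edge (5,7) lies in no bag, so the decomposition is invalid.

No — edge (5,7) lies in no bag.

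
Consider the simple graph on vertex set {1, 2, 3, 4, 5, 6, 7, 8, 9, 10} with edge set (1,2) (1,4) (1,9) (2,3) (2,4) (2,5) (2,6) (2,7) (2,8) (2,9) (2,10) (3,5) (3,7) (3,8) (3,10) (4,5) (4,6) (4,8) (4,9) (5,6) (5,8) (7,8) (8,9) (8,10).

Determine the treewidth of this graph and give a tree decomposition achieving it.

Treewidth 3.
One optimal decomposition is:
Bags: B1 = {2, 3, 5, 8}  B2 = {2, 3, 7, 8}  B3 = {2, 4, 5, 8}  B4 = {2, 4, 5, 6}  B5 = {2, 4, 8, 9}  B6 = {2, 3, 8, 10}  B7 = {1, 2, 4, 9}
Tree: B1–B2, B1–B3, B3–B4, B3–B5, B2–B6, B5–B7

Each bag holds 4 vertices, so the decomposition has width 3, which upper-bounds the treewidth. Conversely, {2, 4, 8, 9} is a clique of size 4, and the vertices of any clique must share a bag in every tree decomposition; so some bag has ≥ 4 vertices and tw(G) ≥ 3. The upper and lower bounds meet at 3, so that is the treewidth.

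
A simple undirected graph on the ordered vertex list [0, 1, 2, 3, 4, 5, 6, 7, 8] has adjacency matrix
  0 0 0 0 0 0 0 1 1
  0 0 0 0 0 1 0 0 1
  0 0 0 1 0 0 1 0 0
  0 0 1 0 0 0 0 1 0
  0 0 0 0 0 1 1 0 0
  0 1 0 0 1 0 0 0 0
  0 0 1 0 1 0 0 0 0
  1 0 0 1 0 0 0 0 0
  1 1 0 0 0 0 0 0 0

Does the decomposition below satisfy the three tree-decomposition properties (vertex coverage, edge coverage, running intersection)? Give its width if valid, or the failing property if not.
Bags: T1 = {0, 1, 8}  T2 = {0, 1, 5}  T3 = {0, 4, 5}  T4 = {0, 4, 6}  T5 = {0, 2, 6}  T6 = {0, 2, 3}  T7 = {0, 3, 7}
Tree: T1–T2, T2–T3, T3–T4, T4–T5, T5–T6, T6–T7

Yes; width 2.

Checking the three conditions: (i) the bags cover all of {0, 1, 2, 3, 4, 5, 6, 7, 8}; (ii) for each edge, some bag contains both endpoints; (iii) the bags containing any fixed vertex form a subtree. All hold, so the decomposition is valid with width 3 − 1 = 2.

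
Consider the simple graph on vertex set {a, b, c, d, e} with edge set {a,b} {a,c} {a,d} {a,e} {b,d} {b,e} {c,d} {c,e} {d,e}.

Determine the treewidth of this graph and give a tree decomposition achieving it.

Treewidth 3.
Bags: B1 = {a, c, d, e}  B2 = {a, b, d, e}
Tree: B1–B2

Every bag has size at most 4, so the width is 4 − 1 = 3 and tw(G) ≤ 3. For the lower bound, the 4 vertices {a, c, d, e} are pairwise adjacent, and any tree decomposition puts a clique entirely inside one bag — forcing width ≥ 3. Therefore the treewidth is 3.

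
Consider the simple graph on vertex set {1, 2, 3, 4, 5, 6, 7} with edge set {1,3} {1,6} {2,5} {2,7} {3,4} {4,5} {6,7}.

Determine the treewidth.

2

A width-2 tree decomposition is:
Bags: B1 = {1, 3, 6}  B2 = {3, 4, 6}  B3 = {4, 5, 6}  B4 = {2, 5, 6}  B5 = {2, 6, 7}
Tree: B1–B2, B2–B3, B3–B4, B4–B5
The largest bag has 3 vertices, giving width 2; this decomposition certifies tw(G) ≤ 2. The edges 6–1–3–4–5–2–7–6 form a cycle, so G is not a tree and its treewidth is at least 2. Hence tw(G) = 2 exactly.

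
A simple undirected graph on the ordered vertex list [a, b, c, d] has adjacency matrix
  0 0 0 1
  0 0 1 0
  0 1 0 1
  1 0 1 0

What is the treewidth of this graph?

1

A width-1 tree decomposition is:
Bags: B1 = {a, d}  B2 = {c, d}  B3 = {b, c}
Tree: B1–B2, B2–B3
Each bag holds 2 vertices, so the decomposition has width 1, which upper-bounds the treewidth. G has an edge, so its treewidth is at least 1. The upper and lower bounds meet at 1, so that is the treewidth.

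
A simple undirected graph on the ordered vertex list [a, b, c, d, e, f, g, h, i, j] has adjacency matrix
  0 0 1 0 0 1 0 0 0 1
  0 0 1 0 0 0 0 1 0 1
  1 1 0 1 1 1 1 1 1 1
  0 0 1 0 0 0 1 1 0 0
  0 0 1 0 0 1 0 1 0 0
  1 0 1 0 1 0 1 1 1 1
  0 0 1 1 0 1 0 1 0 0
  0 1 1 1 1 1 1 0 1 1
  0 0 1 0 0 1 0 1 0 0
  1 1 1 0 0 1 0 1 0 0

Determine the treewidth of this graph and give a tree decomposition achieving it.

Each bag holds 4 vertices, so the decomposition has width 3, which upper-bounds the treewidth. For the lower bound, the 4 vertices {c, d, g, h} are pairwise adjacent, and any tree decomposition puts a clique entirely inside one bag — forcing width ≥ 3. Combining the bounds, tw(G) = 3.

Treewidth 3.
One optimal decomposition is:
Bags: B1 = {c, f, h, j}  B2 = {b, c, h, j}  B3 = {a, c, f, j}  B4 = {c, f, g, h}  B5 = {c, d, g, h}  B6 = {c, f, h, i}  B7 = {c, e, f, h}
Tree: B1–B2, B1–B3, B1–B4, B4–B5, B4–B6, B4–B7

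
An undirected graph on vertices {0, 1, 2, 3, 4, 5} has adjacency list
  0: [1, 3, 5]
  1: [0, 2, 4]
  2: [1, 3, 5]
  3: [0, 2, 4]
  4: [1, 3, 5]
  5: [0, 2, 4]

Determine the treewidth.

3

A width-3 tree decomposition is:
Bags: B1 = {1, 2, 3, 5}  B2 = {1, 3, 4, 5}  B3 = {0, 1, 3, 5}
Tree: B1–B2, B2–B3
Each bag holds 4 vertices, so the decomposition has width 3, which upper-bounds the treewidth. For the lower bound: the 4 vertex sets {1,2}, {4,5}, {3}, {0} are disjoint, each induces a connected subgraph, and every pair is joined by at least one edge of G. Contracting each set to a single vertex therefore yields K_{4} as a minor, and since treewidth is minor-monotone, tw(G) ≥ tw(K_{4}) = 3. The upper and lower bounds meet at 3, so that is the treewidth.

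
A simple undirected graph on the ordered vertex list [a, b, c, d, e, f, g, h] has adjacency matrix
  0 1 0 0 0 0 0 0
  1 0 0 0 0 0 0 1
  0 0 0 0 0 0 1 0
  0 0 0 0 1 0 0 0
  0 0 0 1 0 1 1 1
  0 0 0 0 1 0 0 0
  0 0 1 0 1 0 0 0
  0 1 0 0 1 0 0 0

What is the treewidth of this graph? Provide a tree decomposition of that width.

Treewidth 1.
Bags: B1 = {d, e}  B2 = {e, g}  B3 = {e, f}  B4 = {c, g}  B5 = {e, h}  B6 = {b, h}  B7 = {a, b}
Tree: B1–B2, B2–B3, B2–B4, B3–B5, B5–B6, B6–B7

Every bag has size at most 2, so the width is 2 − 1 = 1 and tw(G) ≤ 1. Any graph with an edge has treewidth ≥ 1, and G has the edge e–d. The upper and lower bounds meet at 1, so that is the treewidth.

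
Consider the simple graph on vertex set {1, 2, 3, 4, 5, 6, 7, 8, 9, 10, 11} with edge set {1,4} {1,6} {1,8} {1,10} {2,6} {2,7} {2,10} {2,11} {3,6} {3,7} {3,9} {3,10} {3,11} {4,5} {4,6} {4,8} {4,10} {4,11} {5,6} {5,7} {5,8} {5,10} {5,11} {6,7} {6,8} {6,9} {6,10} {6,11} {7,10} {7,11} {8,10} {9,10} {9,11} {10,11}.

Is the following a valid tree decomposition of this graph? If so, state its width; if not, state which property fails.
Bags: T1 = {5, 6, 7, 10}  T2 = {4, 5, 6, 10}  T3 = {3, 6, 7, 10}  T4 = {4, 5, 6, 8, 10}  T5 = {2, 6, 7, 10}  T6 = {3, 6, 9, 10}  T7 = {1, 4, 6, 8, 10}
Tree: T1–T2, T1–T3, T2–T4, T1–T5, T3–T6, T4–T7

No — vertex 11 appears in no bag.

A tree decomposition must satisfy three properties: every vertex lies in some bag; for every edge, both endpoints lie together in some bag; and for every vertex, the bags containing it form a connected subtree. Here vertex 11 appears in no bag, so the decomposition is invalid.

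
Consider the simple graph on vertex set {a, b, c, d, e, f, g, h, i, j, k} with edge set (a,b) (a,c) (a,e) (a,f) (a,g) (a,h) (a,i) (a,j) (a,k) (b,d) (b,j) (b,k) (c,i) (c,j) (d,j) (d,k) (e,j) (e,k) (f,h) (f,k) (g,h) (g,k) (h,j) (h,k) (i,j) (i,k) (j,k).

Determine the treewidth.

3

A width-3 tree decomposition is:
Bags: B1 = {a, e, j, k}  B2 = {a, b, j, k}  B3 = {a, h, j, k}  B4 = {b, d, j, k}  B5 = {a, f, h, k}  B6 = {a, i, j, k}  B7 = {a, c, i, j}  B8 = {a, g, h, k}
Tree: B1–B2, B1–B3, B2–B4, B3–B5, B3–B6, B6–B7, B5–B8
Every bag has size at most 4, so the width is 4 − 1 = 3 and tw(G) ≤ 3. For the lower bound, the 4 vertices {a, c, i, j} are pairwise adjacent, and any tree decomposition puts a clique entirely inside one bag — forcing width ≥ 3. Hence tw(G) = 3 exactly.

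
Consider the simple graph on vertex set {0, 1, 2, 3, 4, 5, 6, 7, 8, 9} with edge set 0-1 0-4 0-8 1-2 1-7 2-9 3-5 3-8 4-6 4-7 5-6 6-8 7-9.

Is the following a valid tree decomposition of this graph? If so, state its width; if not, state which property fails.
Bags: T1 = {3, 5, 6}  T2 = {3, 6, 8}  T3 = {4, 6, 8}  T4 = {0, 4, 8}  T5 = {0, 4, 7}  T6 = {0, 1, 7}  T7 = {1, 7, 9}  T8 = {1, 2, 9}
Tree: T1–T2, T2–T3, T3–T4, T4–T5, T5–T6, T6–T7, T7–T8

Yes; width 2.

Vertex coverage: the bags together contain {0, 1, 2, 3, 4, 5, 6, 7, 8, 9}, the full vertex set. Edge coverage: each edge of G has both endpoints in at least one bag. Running intersection: for every vertex, the bags containing it form a connected subtree. All three properties hold, so this is a valid tree decomposition of width max|bag| − 1 = 2, and hence tw(G) ≤ 2.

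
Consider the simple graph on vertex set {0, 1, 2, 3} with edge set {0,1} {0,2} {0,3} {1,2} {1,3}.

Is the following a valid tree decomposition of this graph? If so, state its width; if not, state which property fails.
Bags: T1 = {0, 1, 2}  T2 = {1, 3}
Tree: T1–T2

No — edge (0,3) lies in no bag.

A tree decomposition must satisfy three properties: every vertex lies in some bag; for every edge, both endpoints lie together in some bag; and for every vertex, the bags containing it form a connected subtree. Here edge (0,3) lies in no bag, so the decomposition is invalid.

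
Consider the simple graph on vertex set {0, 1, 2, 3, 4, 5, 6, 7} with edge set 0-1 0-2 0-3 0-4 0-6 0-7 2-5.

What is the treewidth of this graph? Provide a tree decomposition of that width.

Treewidth 1.
One optimal decomposition is:
Bags: B1 = {0, 6}  B2 = {0, 2}  B3 = {0, 3}  B4 = {0, 4}  B5 = {2, 5}  B6 = {0, 7}  B7 = {0, 1}
Tree: B1–B2, B2–B3, B1–B4, B2–B5, B1–B6, B1–B7

Every bag has size at most 2, so the width is 2 − 1 = 1 and tw(G) ≤ 1. Any graph with an edge has treewidth ≥ 1, and G has the edge 0–6. Hence tw(G) = 1 exactly.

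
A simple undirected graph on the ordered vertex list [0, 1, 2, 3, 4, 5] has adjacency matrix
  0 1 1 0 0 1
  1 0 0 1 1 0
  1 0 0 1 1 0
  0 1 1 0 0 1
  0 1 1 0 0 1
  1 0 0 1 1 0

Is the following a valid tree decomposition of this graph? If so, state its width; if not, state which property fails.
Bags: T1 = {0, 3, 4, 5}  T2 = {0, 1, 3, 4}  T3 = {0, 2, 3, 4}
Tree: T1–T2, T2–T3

Checking the three conditions: (i) the bags cover all of {0, 1, 2, 3, 4, 5}; (ii) for each edge, some bag contains both endpoints; (iii) the bags containing any fixed vertex form a subtree. All hold, so the decomposition is valid with width 4 − 1 = 3.

Yes; width 3.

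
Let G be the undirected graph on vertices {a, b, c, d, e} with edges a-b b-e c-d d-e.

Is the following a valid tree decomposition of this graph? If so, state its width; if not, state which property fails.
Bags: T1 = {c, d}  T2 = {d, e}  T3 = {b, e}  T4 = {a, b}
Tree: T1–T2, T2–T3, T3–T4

Yes; width 1.

Every vertex of G appears in some bag (union = {a, b, c, d, e}); every edge is covered by a bag; and for each vertex v the set of bags containing v is connected in the bag tree. The decomposition is therefore valid. The largest bag has 2 vertices, so the width is 1.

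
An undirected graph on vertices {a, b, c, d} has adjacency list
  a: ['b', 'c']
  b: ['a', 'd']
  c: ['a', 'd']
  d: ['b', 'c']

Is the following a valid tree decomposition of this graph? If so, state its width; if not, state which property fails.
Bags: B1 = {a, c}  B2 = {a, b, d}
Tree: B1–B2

A tree decomposition must satisfy three properties: every vertex lies in some bag; for every edge, both endpoints lie together in some bag; and for every vertex, the bags containing it form a connected subtree. Here edge (d,c) lies in no bag, so the decomposition is invalid.

No — edge (d,c) lies in no bag.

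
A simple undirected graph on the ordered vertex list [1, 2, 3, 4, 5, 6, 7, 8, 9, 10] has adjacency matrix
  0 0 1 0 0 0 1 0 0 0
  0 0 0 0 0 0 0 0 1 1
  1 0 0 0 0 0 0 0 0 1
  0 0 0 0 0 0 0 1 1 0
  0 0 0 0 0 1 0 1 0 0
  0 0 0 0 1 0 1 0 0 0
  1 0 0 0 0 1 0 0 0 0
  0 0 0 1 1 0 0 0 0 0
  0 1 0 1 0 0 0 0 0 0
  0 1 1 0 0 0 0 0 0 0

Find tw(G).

A width-2 tree decomposition is:
Bags: B1 = {2, 4, 9}  B2 = {2, 4, 10}  B3 = {3, 4, 10}  B4 = {1, 3, 4}  B5 = {1, 4, 7}  B6 = {4, 6, 7}  B7 = {4, 5, 6}  B8 = {4, 5, 8}
Tree: B1–B2, B2–B3, B3–B4, B4–B5, B5–B6, B6–B7, B7–B8
Every bag has size at most 3, so the width is 3 − 1 = 2 and tw(G) ≤ 2. For the lower bound, G contains the cycle 4–9–2–10–3–1–7–6–5–8–4, so G is not a forest; only forests have treewidth ≤ 1, hence tw(G) ≥ 2. Therefore the treewidth is 2.

2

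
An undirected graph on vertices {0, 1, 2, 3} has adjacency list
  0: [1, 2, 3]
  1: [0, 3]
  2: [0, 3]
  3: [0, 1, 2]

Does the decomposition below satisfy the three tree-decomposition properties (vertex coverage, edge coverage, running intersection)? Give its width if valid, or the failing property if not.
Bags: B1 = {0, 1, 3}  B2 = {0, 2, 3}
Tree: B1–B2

Every vertex of G appears in some bag (union = {0, 1, 2, 3}); every edge is covered by a bag; and for each vertex v the set of bags containing v is connected in the bag tree. The decomposition is therefore valid. The largest bag has 3 vertices, so the width is 2.

Yes; width 2.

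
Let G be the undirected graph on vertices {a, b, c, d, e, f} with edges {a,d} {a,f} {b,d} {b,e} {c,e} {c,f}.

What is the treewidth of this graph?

A width-2 tree decomposition is:
Bags: B1 = {a, b, d}  B2 = {a, b, f}  B3 = {b, c, f}  B4 = {b, c, e}
Tree: B1–B2, B2–B3, B3–B4
Each bag holds 3 vertices, so the decomposition has width 2, which upper-bounds the treewidth. Since b–d–a–f–c–e–b is a cycle in G, G is not acyclic. Forests are exactly the graphs of treewidth ≤ 1, so tw(G) ≥ 2. Hence tw(G) = 2 exactly.

2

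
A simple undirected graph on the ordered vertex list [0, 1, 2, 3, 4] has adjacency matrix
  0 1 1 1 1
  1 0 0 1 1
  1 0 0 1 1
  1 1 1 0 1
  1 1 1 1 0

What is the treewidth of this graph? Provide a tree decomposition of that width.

Treewidth 3.
Bags: B1 = {0, 2, 3, 4}  B2 = {0, 1, 3, 4}
Tree: B1–B2

Every bag has size at most 4, so the width is 4 − 1 = 3 and tw(G) ≤ 3. For the lower bound, the 4 vertices {0, 1, 3, 4} are pairwise adjacent, and any tree decomposition puts a clique entirely inside one bag — forcing width ≥ 3. Therefore the treewidth is 3.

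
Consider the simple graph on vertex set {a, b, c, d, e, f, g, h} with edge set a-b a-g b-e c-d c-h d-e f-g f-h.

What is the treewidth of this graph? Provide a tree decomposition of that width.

The largest bag has 3 vertices, giving width 2; this decomposition certifies tw(G) ≤ 2. Since a–b–e–d–c–h–f–g–a is a cycle in G, G is not acyclic. Forests are exactly the graphs of treewidth ≤ 1, so tw(G) ≥ 2. Combining the bounds, tw(G) = 2.

Treewidth 2.
One such decomposition:
Bags: B1 = {a, b, e}  B2 = {a, d, e}  B3 = {a, c, d}  B4 = {a, c, h}  B5 = {a, f, h}  B6 = {a, f, g}
Tree: B1–B2, B2–B3, B3–B4, B4–B5, B5–B6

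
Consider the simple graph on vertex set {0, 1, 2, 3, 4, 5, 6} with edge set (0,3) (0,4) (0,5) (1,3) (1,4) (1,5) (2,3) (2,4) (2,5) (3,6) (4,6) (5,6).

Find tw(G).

A width-3 tree decomposition is:
Bags: B1 = {0, 3, 4, 5}  B2 = {3, 4, 5, 6}  B3 = {1, 3, 4, 5}  B4 = {2, 3, 4, 5}
Tree: B1–B2, B2–B3, B3–B4
Each bag holds 4 vertices, so the decomposition has width 3, which upper-bounds the treewidth. For the lower bound: the 4 vertex sets {0,5}, {3,6}, {4}, {1} are disjoint, each induces a connected subgraph, and every pair is joined by at least one edge of G. Contracting each set to a single vertex therefore yields K_{4} as a minor, and since treewidth is minor-monotone, tw(G) ≥ tw(K_{4}) = 3. Hence tw(G) = 3 exactly.

3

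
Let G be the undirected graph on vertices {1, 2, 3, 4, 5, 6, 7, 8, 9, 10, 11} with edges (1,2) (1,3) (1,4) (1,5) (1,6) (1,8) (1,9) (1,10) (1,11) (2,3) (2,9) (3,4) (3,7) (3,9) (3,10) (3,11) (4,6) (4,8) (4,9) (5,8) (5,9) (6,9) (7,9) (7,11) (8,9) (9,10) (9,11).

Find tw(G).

A width-3 tree decomposition is:
Bags: B1 = {1, 4, 8, 9}  B2 = {1, 4, 6, 9}  B3 = {1, 3, 4, 9}  B4 = {1, 3, 9, 11}  B5 = {1, 5, 8, 9}  B6 = {3, 7, 9, 11}  B7 = {1, 3, 9, 10}  B8 = {1, 2, 3, 9}
Tree: B1–B2, B2–B3, B3–B4, B1–B5, B4–B6, B3–B7, B7–B8
Every bag has size at most 4, so the width is 4 − 1 = 3 and tw(G) ≤ 3. For the lower bound, the 4 vertices {1, 4, 8, 9} are pairwise adjacent, and any tree decomposition puts a clique entirely inside one bag — forcing width ≥ 3. Combining the bounds, tw(G) = 3.

3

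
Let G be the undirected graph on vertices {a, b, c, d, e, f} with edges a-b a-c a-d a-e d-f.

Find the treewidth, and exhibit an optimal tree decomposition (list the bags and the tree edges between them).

Treewidth 1.
One such decomposition:
Bags: B1 = {d, f}  B2 = {a, d}  B3 = {a, c}  B4 = {a, b}  B5 = {a, e}
Tree: B1–B2, B2–B3, B2–B4, B3–B5

The largest bag has 2 vertices, giving width 1; this decomposition certifies tw(G) ≤ 1. G has an edge, so its treewidth is at least 1. Therefore the treewidth is 1.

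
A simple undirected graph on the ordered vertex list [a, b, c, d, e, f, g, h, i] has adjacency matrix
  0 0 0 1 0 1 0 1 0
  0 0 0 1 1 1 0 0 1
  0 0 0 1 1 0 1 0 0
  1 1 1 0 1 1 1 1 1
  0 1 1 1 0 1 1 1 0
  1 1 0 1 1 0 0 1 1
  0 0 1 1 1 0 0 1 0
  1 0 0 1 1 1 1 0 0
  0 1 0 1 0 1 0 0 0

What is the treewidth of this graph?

3

A width-3 tree decomposition is:
Bags: B1 = {d, e, f, h}  B2 = {b, d, e, f}  B3 = {d, e, g, h}  B4 = {c, d, e, g}  B5 = {a, d, f, h}  B6 = {b, d, f, i}
Tree: B1–B2, B1–B3, B3–B4, B1–B5, B2–B6
Every bag has size at most 4, so the width is 4 − 1 = 3 and tw(G) ≤ 3. On the other hand G contains the 4-clique {d, e, g, h}. A clique must lie in a single bag of any decomposition, so no decomposition can have width below 3. Combining the bounds, tw(G) = 3.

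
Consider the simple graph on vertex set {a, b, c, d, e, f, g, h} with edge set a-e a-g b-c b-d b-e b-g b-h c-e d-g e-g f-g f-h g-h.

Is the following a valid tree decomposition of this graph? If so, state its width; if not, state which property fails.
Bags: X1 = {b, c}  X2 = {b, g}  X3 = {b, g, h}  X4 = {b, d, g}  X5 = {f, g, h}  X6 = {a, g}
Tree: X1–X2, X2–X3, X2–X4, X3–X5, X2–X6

A tree decomposition must satisfy three properties: every vertex lies in some bag; for every edge, both endpoints lie together in some bag; and for every vertex, the bags containing it form a connected subtree. Here vertex e appears in no bag, so the decomposition is invalid.

No — vertex e appears in no bag.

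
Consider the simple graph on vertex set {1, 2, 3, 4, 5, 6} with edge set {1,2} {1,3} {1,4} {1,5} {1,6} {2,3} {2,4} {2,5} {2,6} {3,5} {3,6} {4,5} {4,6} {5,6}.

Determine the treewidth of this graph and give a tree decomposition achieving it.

Every bag has size at most 5, so the width is 5 − 1 = 4 and tw(G) ≤ 4. Conversely, {1, 2, 3, 5, 6} is a clique of size 5, and the vertices of any clique must share a bag in every tree decomposition; so some bag has ≥ 5 vertices and tw(G) ≥ 4. Hence tw(G) = 4 exactly.

Treewidth 4.
One optimal decomposition is:
Bags: B1 = {1, 2, 3, 5, 6}  B2 = {1, 2, 4, 5, 6}
Tree: B1–B2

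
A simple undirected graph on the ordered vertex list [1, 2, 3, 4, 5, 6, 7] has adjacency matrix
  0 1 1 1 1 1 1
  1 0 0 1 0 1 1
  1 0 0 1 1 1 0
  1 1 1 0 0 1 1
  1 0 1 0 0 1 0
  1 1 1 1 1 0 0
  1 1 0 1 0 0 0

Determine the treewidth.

3

A width-3 tree decomposition is:
Bags: B1 = {1, 2, 4, 6}  B2 = {1, 3, 4, 6}  B3 = {1, 3, 5, 6}  B4 = {1, 2, 4, 7}
Tree: B1–B2, B2–B3, B1–B4
Each bag holds 4 vertices, so the decomposition has width 3, which upper-bounds the treewidth. On the other hand G contains the 4-clique {1, 2, 4, 6}. A clique must lie in a single bag of any decomposition, so no decomposition can have width below 3. Hence tw(G) = 3 exactly.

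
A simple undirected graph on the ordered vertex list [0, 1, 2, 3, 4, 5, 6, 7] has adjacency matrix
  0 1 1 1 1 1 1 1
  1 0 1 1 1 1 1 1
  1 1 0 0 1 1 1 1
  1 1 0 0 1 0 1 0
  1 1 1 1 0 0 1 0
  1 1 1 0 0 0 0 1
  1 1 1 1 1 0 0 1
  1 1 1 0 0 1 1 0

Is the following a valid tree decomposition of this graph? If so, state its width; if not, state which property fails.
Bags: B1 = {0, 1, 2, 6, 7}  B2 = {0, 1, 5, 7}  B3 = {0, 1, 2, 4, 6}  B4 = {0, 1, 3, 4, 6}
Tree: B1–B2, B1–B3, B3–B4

A tree decomposition must satisfy three properties: every vertex lies in some bag; for every edge, both endpoints lie together in some bag; and for every vertex, the bags containing it form a connected subtree. Here edge (2,5) lies in no bag, so the decomposition is invalid.

No — edge (2,5) lies in no bag.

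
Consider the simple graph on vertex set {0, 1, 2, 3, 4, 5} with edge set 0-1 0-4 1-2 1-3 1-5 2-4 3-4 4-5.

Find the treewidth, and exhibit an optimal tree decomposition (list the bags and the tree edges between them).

Treewidth 2.
Bags: B1 = {1, 3, 4}  B2 = {0, 1, 4}  B3 = {1, 4, 5}  B4 = {1, 2, 4}
Tree: B1–B2, B2–B3, B3–B4

Every bag has size at most 3, so the width is 3 − 1 = 2 and tw(G) ≤ 2. For the lower bound, G contains the cycle 4–3–1–0–4, so G is not a forest; only forests have treewidth ≤ 1, hence tw(G) ≥ 2. The upper and lower bounds meet at 2, so that is the treewidth.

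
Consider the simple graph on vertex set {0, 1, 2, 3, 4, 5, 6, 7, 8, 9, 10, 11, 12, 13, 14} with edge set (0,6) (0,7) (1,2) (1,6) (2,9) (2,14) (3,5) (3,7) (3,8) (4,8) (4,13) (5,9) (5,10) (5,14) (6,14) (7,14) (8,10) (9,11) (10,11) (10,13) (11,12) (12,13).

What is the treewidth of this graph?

3

A width-3 tree decomposition is:
Bags: B1 = {4, 11, 12, 13}  B2 = {4, 10, 11, 13}  B3 = {4, 8, 10, 11}  B4 = {8, 9, 10, 11}  B5 = {5, 8, 9, 10}  B6 = {3, 5, 8, 9}  B7 = {2, 3, 5, 9}  B8 = {2, 3, 5, 14}  B9 = {2, 3, 7, 14}  B10 = {1, 2, 7, 14}  B11 = {1, 6, 7, 14}  B12 = {0, 1, 6, 7}
Tree: B1–B2, B2–B3, B3–B4, B4–B5, B5–B6, B6–B7, B7–B8, B8–B9, B9–B10, B10–B11, B11–B12
Every bag has size at most 4, so the width is 4 − 1 = 3 and tw(G) ≤ 3. For the lower bound: the 4 vertex sets {4,12,13}, {11}, {10}, {3,5,8,9} are disjoint, each induces a connected subgraph, and every pair is joined by at least one edge of G. Contracting each set to a single vertex therefore yields K_{4} as a minor, and since treewidth is minor-monotone, tw(G) ≥ tw(K_{4}) = 3. Combining the bounds, tw(G) = 3.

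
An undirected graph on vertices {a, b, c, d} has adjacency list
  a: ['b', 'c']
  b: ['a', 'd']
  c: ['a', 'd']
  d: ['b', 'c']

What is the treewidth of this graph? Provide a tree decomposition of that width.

Each bag holds 3 vertices, so the decomposition has width 2, which upper-bounds the treewidth. The edges d–b–a–c–d form a cycle, so G is not a tree and its treewidth is at least 2. Combining the bounds, tw(G) = 2.

Treewidth 2.
One such decomposition:
Bags: B1 = {a, b, d}  B2 = {a, c, d}
Tree: B1–B2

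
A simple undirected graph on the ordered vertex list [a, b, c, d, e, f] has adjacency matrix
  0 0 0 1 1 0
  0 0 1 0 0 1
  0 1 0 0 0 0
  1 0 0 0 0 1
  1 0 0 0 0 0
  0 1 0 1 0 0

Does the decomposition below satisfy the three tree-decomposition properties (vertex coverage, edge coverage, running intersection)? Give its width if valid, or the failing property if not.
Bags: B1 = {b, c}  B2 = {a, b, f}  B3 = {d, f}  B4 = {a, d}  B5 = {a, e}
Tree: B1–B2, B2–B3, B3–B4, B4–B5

A tree decomposition must satisfy three properties: every vertex lies in some bag; for every edge, both endpoints lie together in some bag; and for every vertex, the bags containing it form a connected subtree. Here bags containing vertex a are not connected in the tree, so the decomposition is invalid.

No — bags containing vertex a are not connected in the tree.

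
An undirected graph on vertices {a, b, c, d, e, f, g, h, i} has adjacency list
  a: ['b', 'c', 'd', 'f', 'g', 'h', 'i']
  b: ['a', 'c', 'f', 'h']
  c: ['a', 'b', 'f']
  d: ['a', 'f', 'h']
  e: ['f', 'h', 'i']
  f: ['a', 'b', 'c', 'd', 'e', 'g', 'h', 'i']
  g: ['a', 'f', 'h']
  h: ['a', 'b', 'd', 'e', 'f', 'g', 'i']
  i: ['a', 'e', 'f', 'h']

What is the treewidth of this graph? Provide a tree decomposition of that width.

Treewidth 3.
One optimal decomposition is:
Bags: B1 = {a, d, f, h}  B2 = {a, f, h, i}  B3 = {e, f, h, i}  B4 = {a, b, f, h}  B5 = {a, f, g, h}  B6 = {a, b, c, f}
Tree: B1–B2, B2–B3, B1–B4, B4–B5, B4–B6

Every bag has size at most 4, so the width is 4 − 1 = 3 and tw(G) ≤ 3. On the other hand G contains the 4-clique {e, f, h, i}. A clique must lie in a single bag of any decomposition, so no decomposition can have width below 3. Therefore the treewidth is 3.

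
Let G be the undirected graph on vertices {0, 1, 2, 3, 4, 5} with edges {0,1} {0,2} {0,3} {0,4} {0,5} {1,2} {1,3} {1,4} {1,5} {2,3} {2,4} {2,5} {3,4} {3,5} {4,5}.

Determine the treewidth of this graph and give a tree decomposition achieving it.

A single bag containing all 6 vertices is trivially a valid decomposition of width 5. For the lower bound, the 6 vertices {0, 1, 2, 3, 4, 5} are pairwise adjacent, and any tree decomposition puts a clique entirely inside one bag — forcing width ≥ 5. Hence tw(G) = 5 exactly.

Treewidth 5.
One optimal decomposition is:
Bags: B1 = {0, 1, 2, 3, 4, 5}
Tree: (single bag)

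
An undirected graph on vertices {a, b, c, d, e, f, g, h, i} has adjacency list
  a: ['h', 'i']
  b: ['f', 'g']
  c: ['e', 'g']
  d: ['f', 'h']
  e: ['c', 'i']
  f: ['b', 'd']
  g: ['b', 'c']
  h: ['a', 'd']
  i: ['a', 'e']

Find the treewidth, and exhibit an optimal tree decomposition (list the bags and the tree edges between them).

The largest bag has 3 vertices, giving width 2; this decomposition certifies tw(G) ≤ 2. The edges f–d–h–a–i–e–c–g–b–f form a cycle, so G is not a tree and its treewidth is at least 2. Therefore the treewidth is 2.

Treewidth 2.
Bags: B1 = {d, f, h}  B2 = {a, f, h}  B3 = {a, f, i}  B4 = {e, f, i}  B5 = {c, e, f}  B6 = {c, f, g}  B7 = {b, f, g}
Tree: B1–B2, B2–B3, B3–B4, B4–B5, B5–B6, B6–B7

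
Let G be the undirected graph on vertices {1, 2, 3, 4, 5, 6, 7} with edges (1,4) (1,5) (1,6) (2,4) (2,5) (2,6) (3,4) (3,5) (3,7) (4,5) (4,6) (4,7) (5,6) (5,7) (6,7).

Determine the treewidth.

3

A width-3 tree decomposition is:
Bags: B1 = {4, 5, 6, 7}  B2 = {1, 4, 5, 6}  B3 = {3, 4, 5, 7}  B4 = {2, 4, 5, 6}
Tree: B1–B2, B1–B3, B1–B4
Every bag has size at most 4, so the width is 4 − 1 = 3 and tw(G) ≤ 3. For the lower bound, the 4 vertices {3, 4, 5, 7} are pairwise adjacent, and any tree decomposition puts a clique entirely inside one bag — forcing width ≥ 3. Combining the bounds, tw(G) = 3.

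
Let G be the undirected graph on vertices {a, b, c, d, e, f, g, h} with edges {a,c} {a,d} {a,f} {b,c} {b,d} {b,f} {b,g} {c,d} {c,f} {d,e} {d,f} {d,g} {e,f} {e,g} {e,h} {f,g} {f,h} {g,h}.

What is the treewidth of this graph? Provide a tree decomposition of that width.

Treewidth 3.
Bags: B1 = {d, e, f, g}  B2 = {b, d, f, g}  B3 = {b, c, d, f}  B4 = {e, f, g, h}  B5 = {a, c, d, f}
Tree: B1–B2, B2–B3, B1–B4, B3–B5

Each bag holds 4 vertices, so the decomposition has width 3, which upper-bounds the treewidth. For the lower bound, the 4 vertices {d, e, f, g} are pairwise adjacent, and any tree decomposition puts a clique entirely inside one bag — forcing width ≥ 3. Therefore the treewidth is 3.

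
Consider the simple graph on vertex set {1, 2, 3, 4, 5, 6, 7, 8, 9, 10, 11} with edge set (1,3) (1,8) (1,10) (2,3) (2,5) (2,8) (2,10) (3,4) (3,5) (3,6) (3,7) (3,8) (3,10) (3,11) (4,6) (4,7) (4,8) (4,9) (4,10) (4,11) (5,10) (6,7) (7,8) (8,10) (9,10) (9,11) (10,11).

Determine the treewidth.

A width-3 tree decomposition is:
Bags: B1 = {2, 3, 8, 10}  B2 = {1, 3, 8, 10}  B3 = {3, 4, 8, 10}  B4 = {3, 4, 10, 11}  B5 = {2, 3, 5, 10}  B6 = {3, 4, 7, 8}  B7 = {3, 4, 6, 7}  B8 = {4, 9, 10, 11}
Tree: B1–B2, B2–B3, B3–B4, B1–B5, B3–B6, B6–B7, B4–B8
Each bag holds 4 vertices, so the decomposition has width 3, which upper-bounds the treewidth. On the other hand G contains the 4-clique {4, 9, 10, 11}. A clique must lie in a single bag of any decomposition, so no decomposition can have width below 3. Combining the bounds, tw(G) = 3.

3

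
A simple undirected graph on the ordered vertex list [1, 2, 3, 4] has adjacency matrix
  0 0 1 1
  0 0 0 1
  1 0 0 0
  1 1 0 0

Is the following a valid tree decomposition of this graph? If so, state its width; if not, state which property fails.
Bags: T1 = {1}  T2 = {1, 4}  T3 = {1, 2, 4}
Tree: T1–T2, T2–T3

No — vertex 3 appears in no bag.

A tree decomposition must satisfy three properties: every vertex lies in some bag; for every edge, both endpoints lie together in some bag; and for every vertex, the bags containing it form a connected subtree. Here vertex 3 appears in no bag, so the decomposition is invalid.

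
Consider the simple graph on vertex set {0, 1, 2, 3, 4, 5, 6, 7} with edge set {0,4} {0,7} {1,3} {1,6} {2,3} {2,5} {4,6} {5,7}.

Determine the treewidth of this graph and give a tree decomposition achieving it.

Treewidth 2.
Bags: B1 = {0, 4, 6}  B2 = {0, 6, 7}  B3 = {5, 6, 7}  B4 = {2, 5, 6}  B5 = {2, 3, 6}  B6 = {1, 3, 6}
Tree: B1–B2, B2–B3, B3–B4, B4–B5, B5–B6

Each bag holds 3 vertices, so the decomposition has width 2, which upper-bounds the treewidth. The edges 6–4–0–7–5–2–3–1–6 form a cycle, so G is not a tree and its treewidth is at least 2. Combining the bounds, tw(G) = 2.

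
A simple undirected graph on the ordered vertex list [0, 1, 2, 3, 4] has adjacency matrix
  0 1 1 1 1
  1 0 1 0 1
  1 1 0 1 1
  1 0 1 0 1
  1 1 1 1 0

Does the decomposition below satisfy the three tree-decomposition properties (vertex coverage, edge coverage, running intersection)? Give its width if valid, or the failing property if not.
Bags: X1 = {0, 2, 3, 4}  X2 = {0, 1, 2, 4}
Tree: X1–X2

Every vertex of G appears in some bag (union = {0, 1, 2, 3, 4}); every edge is covered by a bag; and for each vertex v the set of bags containing v is connected in the bag tree. The decomposition is therefore valid. The largest bag has 4 vertices, so the width is 3.

Yes; width 3.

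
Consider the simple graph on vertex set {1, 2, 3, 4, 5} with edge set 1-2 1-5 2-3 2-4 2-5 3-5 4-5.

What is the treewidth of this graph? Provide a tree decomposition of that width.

Each bag holds 3 vertices, so the decomposition has width 2, which upper-bounds the treewidth. On the other hand G contains the 3-clique {1, 2, 5}. A clique must lie in a single bag of any decomposition, so no decomposition can have width below 2. Therefore the treewidth is 2.

Treewidth 2.
One such decomposition:
Bags: B1 = {1, 2, 5}  B2 = {2, 4, 5}  B3 = {2, 3, 5}
Tree: B1–B2, B1–B3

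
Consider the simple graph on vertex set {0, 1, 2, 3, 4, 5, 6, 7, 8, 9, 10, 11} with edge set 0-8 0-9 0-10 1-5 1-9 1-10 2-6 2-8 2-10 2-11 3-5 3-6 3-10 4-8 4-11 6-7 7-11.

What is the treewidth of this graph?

A width-3 tree decomposition is:
Bags: B1 = {4, 7, 8, 11}  B2 = {2, 7, 8, 11}  B3 = {2, 6, 7, 8}  B4 = {0, 2, 6, 8}  B5 = {0, 2, 6, 10}  B6 = {0, 3, 6, 10}  B7 = {0, 3, 9, 10}  B8 = {1, 3, 9, 10}  B9 = {1, 3, 5, 9}
Tree: B1–B2, B2–B3, B3–B4, B4–B5, B5–B6, B6–B7, B7–B8, B8–B9
The largest bag has 4 vertices, giving width 3; this decomposition certifies tw(G) ≤ 3. For the lower bound: the 4 vertex sets {4,7,11}, {8}, {2}, {0,3,6,10} are disjoint, each induces a connected subgraph, and every pair is joined by at least one edge of G. Contracting each set to a single vertex therefore yields K_{4} as a minor, and since treewidth is minor-monotone, tw(G) ≥ tw(K_{4}) = 3. The upper and lower bounds meet at 3, so that is the treewidth.

3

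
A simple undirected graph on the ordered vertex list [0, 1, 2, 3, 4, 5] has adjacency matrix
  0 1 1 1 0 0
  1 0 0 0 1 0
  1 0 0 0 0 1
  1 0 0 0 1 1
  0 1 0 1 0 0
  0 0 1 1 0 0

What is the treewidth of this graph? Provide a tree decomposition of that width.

Every bag has size at most 3, so the width is 3 − 1 = 2 and tw(G) ≤ 2. Since 1–4–3–0–1 is a cycle in G, G is not acyclic. Forests are exactly the graphs of treewidth ≤ 1, so tw(G) ≥ 2. Hence tw(G) = 2 exactly.

Treewidth 2.
Bags: B1 = {0, 1, 4}  B2 = {0, 3, 4}  B3 = {0, 2, 3}  B4 = {2, 3, 5}
Tree: B1–B2, B2–B3, B3–B4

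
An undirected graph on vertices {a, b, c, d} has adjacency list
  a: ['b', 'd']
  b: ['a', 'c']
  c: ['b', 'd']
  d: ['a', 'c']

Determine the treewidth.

A width-2 tree decomposition is:
Bags: B1 = {b, c, d}  B2 = {a, b, d}
Tree: B1–B2
Every bag has size at most 3, so the width is 3 − 1 = 2 and tw(G) ≤ 2. For the lower bound, G contains the cycle d–c–b–a–d, so G is not a forest; only forests have treewidth ≤ 1, hence tw(G) ≥ 2. The upper and lower bounds meet at 2, so that is the treewidth.

2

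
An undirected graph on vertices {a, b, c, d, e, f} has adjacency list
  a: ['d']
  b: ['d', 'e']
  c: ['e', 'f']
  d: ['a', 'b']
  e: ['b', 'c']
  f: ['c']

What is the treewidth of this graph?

1

A width-1 tree decomposition is:
Bags: B1 = {c, f}  B2 = {c, e}  B3 = {b, e}  B4 = {b, d}  B5 = {a, d}
Tree: B1–B2, B2–B3, B3–B4, B4–B5
Every bag has size at most 2, so the width is 2 − 1 = 1 and tw(G) ≤ 1. Any graph with an edge has treewidth ≥ 1, and G has the edge f–c. Combining the bounds, tw(G) = 1.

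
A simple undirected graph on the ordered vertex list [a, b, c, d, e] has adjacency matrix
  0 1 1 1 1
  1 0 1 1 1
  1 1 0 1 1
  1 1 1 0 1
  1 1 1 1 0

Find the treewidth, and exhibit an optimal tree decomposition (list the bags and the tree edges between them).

Treewidth 4.
One optimal decomposition is:
Bags: B1 = {a, b, c, d, e}
Tree: (single bag)

With just one bag of size 5, the width is 5 − 1 = 4, so tw(G) ≤ 4. For the lower bound, the 5 vertices {a, b, c, d, e} are pairwise adjacent, and any tree decomposition puts a clique entirely inside one bag — forcing width ≥ 4. The upper and lower bounds meet at 4, so that is the treewidth.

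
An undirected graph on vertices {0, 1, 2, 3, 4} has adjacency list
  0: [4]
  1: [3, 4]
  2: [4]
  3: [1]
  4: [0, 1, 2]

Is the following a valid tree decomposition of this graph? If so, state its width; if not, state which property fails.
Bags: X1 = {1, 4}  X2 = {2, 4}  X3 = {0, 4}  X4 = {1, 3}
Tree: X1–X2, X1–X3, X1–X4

Checking the three conditions: (i) the bags cover all of {0, 1, 2, 3, 4}; (ii) for each edge, some bag contains both endpoints; (iii) the bags containing any fixed vertex form a subtree. All hold, so the decomposition is valid with width 2 − 1 = 1.

Yes; width 1.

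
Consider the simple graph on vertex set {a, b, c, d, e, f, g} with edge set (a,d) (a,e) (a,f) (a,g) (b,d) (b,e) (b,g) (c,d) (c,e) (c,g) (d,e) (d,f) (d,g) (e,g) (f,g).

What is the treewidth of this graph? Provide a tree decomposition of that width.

The largest bag has 4 vertices, giving width 3; this decomposition certifies tw(G) ≤ 3. For the lower bound, the 4 vertices {c, d, e, g} are pairwise adjacent, and any tree decomposition puts a clique entirely inside one bag — forcing width ≥ 3. Combining the bounds, tw(G) = 3.

Treewidth 3.
One optimal decomposition is:
Bags: B1 = {c, d, e, g}  B2 = {a, d, e, g}  B3 = {a, d, f, g}  B4 = {b, d, e, g}
Tree: B1–B2, B2–B3, B1–B4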